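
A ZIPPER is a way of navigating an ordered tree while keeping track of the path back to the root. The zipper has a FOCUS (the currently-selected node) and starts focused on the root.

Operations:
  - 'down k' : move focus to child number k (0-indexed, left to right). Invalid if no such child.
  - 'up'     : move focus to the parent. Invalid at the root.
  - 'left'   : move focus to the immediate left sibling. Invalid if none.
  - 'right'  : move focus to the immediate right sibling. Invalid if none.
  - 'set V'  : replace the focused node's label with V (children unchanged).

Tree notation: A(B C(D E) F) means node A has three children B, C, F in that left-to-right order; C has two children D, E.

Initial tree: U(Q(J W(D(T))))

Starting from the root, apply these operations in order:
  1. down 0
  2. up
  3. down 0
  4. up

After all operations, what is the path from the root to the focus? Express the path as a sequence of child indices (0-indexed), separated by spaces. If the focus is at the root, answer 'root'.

Answer: root

Derivation:
Step 1 (down 0): focus=Q path=0 depth=1 children=['J', 'W'] left=[] right=[] parent=U
Step 2 (up): focus=U path=root depth=0 children=['Q'] (at root)
Step 3 (down 0): focus=Q path=0 depth=1 children=['J', 'W'] left=[] right=[] parent=U
Step 4 (up): focus=U path=root depth=0 children=['Q'] (at root)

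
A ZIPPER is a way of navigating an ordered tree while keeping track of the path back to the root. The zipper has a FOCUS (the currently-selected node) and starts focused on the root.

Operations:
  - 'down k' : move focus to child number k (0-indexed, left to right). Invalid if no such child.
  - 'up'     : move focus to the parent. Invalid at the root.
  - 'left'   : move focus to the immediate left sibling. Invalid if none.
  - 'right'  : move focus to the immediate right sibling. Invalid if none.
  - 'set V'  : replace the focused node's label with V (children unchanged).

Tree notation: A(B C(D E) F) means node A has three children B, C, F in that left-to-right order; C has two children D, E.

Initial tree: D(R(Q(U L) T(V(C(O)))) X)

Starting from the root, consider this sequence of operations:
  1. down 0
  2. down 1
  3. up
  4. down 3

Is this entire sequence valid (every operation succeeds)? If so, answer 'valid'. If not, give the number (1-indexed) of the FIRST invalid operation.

Step 1 (down 0): focus=R path=0 depth=1 children=['Q', 'T'] left=[] right=['X'] parent=D
Step 2 (down 1): focus=T path=0/1 depth=2 children=['V'] left=['Q'] right=[] parent=R
Step 3 (up): focus=R path=0 depth=1 children=['Q', 'T'] left=[] right=['X'] parent=D
Step 4 (down 3): INVALID

Answer: 4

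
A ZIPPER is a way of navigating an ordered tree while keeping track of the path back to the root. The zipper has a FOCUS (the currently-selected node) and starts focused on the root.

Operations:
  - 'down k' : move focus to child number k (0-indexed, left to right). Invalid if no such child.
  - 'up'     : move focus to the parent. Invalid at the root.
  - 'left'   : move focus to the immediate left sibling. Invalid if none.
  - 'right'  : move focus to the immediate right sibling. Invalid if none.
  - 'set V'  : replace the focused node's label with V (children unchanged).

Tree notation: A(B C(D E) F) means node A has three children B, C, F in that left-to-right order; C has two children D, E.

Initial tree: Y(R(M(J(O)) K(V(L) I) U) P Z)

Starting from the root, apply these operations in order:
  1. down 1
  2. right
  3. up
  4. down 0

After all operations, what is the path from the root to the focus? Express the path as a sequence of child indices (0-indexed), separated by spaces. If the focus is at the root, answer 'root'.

Step 1 (down 1): focus=P path=1 depth=1 children=[] left=['R'] right=['Z'] parent=Y
Step 2 (right): focus=Z path=2 depth=1 children=[] left=['R', 'P'] right=[] parent=Y
Step 3 (up): focus=Y path=root depth=0 children=['R', 'P', 'Z'] (at root)
Step 4 (down 0): focus=R path=0 depth=1 children=['M', 'K', 'U'] left=[] right=['P', 'Z'] parent=Y

Answer: 0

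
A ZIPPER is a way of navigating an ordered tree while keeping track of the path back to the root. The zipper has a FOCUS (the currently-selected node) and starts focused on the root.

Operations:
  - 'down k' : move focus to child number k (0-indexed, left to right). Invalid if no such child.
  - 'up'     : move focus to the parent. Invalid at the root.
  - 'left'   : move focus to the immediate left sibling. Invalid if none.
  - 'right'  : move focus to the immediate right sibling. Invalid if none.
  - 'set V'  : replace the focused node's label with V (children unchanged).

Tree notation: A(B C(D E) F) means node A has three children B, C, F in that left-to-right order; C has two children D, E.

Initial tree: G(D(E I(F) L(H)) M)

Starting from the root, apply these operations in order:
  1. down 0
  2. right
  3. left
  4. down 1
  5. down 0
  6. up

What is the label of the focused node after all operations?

Step 1 (down 0): focus=D path=0 depth=1 children=['E', 'I', 'L'] left=[] right=['M'] parent=G
Step 2 (right): focus=M path=1 depth=1 children=[] left=['D'] right=[] parent=G
Step 3 (left): focus=D path=0 depth=1 children=['E', 'I', 'L'] left=[] right=['M'] parent=G
Step 4 (down 1): focus=I path=0/1 depth=2 children=['F'] left=['E'] right=['L'] parent=D
Step 5 (down 0): focus=F path=0/1/0 depth=3 children=[] left=[] right=[] parent=I
Step 6 (up): focus=I path=0/1 depth=2 children=['F'] left=['E'] right=['L'] parent=D

Answer: I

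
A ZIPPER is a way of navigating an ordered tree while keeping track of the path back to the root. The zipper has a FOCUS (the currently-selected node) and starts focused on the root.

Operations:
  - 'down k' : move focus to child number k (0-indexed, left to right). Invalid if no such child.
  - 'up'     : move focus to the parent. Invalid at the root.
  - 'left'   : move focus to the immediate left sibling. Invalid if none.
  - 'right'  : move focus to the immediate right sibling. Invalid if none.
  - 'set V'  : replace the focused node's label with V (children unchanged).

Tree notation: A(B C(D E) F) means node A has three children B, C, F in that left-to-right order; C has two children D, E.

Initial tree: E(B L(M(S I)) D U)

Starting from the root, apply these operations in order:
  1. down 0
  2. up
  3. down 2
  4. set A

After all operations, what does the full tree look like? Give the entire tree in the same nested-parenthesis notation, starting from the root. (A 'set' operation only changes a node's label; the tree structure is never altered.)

Step 1 (down 0): focus=B path=0 depth=1 children=[] left=[] right=['L', 'D', 'U'] parent=E
Step 2 (up): focus=E path=root depth=0 children=['B', 'L', 'D', 'U'] (at root)
Step 3 (down 2): focus=D path=2 depth=1 children=[] left=['B', 'L'] right=['U'] parent=E
Step 4 (set A): focus=A path=2 depth=1 children=[] left=['B', 'L'] right=['U'] parent=E

Answer: E(B L(M(S I)) A U)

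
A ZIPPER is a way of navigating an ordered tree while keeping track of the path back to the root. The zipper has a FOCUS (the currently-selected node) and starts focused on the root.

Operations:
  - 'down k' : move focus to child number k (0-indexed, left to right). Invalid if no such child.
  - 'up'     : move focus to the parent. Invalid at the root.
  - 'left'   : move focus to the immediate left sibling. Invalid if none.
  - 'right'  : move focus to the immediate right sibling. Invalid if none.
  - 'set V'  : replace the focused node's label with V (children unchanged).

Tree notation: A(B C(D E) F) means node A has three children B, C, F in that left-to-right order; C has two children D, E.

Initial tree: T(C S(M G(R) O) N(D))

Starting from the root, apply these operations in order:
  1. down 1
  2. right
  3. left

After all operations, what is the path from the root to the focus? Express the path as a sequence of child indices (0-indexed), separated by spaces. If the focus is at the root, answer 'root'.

Step 1 (down 1): focus=S path=1 depth=1 children=['M', 'G', 'O'] left=['C'] right=['N'] parent=T
Step 2 (right): focus=N path=2 depth=1 children=['D'] left=['C', 'S'] right=[] parent=T
Step 3 (left): focus=S path=1 depth=1 children=['M', 'G', 'O'] left=['C'] right=['N'] parent=T

Answer: 1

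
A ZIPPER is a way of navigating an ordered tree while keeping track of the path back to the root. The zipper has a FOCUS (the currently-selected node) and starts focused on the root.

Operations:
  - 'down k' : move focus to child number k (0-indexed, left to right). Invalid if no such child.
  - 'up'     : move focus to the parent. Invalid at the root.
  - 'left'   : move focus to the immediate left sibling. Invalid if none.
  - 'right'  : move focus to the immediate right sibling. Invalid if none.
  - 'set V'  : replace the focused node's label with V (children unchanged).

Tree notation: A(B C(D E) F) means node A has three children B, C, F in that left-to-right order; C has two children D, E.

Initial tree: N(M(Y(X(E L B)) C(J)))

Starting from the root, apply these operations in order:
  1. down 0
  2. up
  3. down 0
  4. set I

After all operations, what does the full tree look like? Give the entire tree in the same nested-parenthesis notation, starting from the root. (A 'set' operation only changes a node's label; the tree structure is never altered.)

Step 1 (down 0): focus=M path=0 depth=1 children=['Y', 'C'] left=[] right=[] parent=N
Step 2 (up): focus=N path=root depth=0 children=['M'] (at root)
Step 3 (down 0): focus=M path=0 depth=1 children=['Y', 'C'] left=[] right=[] parent=N
Step 4 (set I): focus=I path=0 depth=1 children=['Y', 'C'] left=[] right=[] parent=N

Answer: N(I(Y(X(E L B)) C(J)))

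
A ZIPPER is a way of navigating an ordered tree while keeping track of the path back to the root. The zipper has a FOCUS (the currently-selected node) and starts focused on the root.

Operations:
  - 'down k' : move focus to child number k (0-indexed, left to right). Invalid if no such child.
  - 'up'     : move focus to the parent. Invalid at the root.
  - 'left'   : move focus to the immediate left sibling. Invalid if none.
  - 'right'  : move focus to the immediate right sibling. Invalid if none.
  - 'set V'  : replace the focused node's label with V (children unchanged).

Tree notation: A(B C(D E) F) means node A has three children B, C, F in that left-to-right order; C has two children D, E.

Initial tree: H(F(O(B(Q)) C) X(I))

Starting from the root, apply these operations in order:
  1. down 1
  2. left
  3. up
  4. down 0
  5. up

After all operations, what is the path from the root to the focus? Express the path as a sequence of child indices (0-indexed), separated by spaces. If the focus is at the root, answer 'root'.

Step 1 (down 1): focus=X path=1 depth=1 children=['I'] left=['F'] right=[] parent=H
Step 2 (left): focus=F path=0 depth=1 children=['O', 'C'] left=[] right=['X'] parent=H
Step 3 (up): focus=H path=root depth=0 children=['F', 'X'] (at root)
Step 4 (down 0): focus=F path=0 depth=1 children=['O', 'C'] left=[] right=['X'] parent=H
Step 5 (up): focus=H path=root depth=0 children=['F', 'X'] (at root)

Answer: root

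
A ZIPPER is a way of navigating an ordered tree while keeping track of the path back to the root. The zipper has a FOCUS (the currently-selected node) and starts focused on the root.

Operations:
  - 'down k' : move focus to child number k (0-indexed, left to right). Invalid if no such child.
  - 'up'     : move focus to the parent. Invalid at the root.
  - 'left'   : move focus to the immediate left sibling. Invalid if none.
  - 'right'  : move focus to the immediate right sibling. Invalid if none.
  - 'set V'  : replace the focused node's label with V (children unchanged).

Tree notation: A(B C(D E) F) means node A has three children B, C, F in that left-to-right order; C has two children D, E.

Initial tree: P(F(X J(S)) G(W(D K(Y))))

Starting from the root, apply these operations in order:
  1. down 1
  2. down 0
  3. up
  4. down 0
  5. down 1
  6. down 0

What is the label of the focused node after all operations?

Step 1 (down 1): focus=G path=1 depth=1 children=['W'] left=['F'] right=[] parent=P
Step 2 (down 0): focus=W path=1/0 depth=2 children=['D', 'K'] left=[] right=[] parent=G
Step 3 (up): focus=G path=1 depth=1 children=['W'] left=['F'] right=[] parent=P
Step 4 (down 0): focus=W path=1/0 depth=2 children=['D', 'K'] left=[] right=[] parent=G
Step 5 (down 1): focus=K path=1/0/1 depth=3 children=['Y'] left=['D'] right=[] parent=W
Step 6 (down 0): focus=Y path=1/0/1/0 depth=4 children=[] left=[] right=[] parent=K

Answer: Y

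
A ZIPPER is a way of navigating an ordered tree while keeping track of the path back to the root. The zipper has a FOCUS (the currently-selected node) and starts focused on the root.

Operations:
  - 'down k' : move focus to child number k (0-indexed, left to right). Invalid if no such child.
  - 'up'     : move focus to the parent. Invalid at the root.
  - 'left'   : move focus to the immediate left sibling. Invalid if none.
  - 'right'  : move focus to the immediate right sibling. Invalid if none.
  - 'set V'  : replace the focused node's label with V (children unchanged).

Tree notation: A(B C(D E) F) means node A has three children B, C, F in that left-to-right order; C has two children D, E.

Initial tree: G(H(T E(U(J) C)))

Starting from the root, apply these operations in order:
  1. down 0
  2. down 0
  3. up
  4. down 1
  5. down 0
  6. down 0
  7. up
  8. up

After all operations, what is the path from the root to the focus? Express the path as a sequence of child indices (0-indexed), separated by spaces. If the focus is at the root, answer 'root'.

Step 1 (down 0): focus=H path=0 depth=1 children=['T', 'E'] left=[] right=[] parent=G
Step 2 (down 0): focus=T path=0/0 depth=2 children=[] left=[] right=['E'] parent=H
Step 3 (up): focus=H path=0 depth=1 children=['T', 'E'] left=[] right=[] parent=G
Step 4 (down 1): focus=E path=0/1 depth=2 children=['U', 'C'] left=['T'] right=[] parent=H
Step 5 (down 0): focus=U path=0/1/0 depth=3 children=['J'] left=[] right=['C'] parent=E
Step 6 (down 0): focus=J path=0/1/0/0 depth=4 children=[] left=[] right=[] parent=U
Step 7 (up): focus=U path=0/1/0 depth=3 children=['J'] left=[] right=['C'] parent=E
Step 8 (up): focus=E path=0/1 depth=2 children=['U', 'C'] left=['T'] right=[] parent=H

Answer: 0 1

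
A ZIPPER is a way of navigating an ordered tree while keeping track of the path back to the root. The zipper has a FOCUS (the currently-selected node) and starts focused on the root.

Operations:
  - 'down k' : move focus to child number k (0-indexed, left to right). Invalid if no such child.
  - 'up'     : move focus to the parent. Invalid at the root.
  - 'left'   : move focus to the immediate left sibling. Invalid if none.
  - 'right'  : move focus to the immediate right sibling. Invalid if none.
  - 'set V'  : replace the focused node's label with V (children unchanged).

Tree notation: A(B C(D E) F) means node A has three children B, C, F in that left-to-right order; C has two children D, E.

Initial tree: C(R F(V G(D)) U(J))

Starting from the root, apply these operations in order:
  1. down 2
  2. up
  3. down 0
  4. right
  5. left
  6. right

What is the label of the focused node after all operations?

Step 1 (down 2): focus=U path=2 depth=1 children=['J'] left=['R', 'F'] right=[] parent=C
Step 2 (up): focus=C path=root depth=0 children=['R', 'F', 'U'] (at root)
Step 3 (down 0): focus=R path=0 depth=1 children=[] left=[] right=['F', 'U'] parent=C
Step 4 (right): focus=F path=1 depth=1 children=['V', 'G'] left=['R'] right=['U'] parent=C
Step 5 (left): focus=R path=0 depth=1 children=[] left=[] right=['F', 'U'] parent=C
Step 6 (right): focus=F path=1 depth=1 children=['V', 'G'] left=['R'] right=['U'] parent=C

Answer: F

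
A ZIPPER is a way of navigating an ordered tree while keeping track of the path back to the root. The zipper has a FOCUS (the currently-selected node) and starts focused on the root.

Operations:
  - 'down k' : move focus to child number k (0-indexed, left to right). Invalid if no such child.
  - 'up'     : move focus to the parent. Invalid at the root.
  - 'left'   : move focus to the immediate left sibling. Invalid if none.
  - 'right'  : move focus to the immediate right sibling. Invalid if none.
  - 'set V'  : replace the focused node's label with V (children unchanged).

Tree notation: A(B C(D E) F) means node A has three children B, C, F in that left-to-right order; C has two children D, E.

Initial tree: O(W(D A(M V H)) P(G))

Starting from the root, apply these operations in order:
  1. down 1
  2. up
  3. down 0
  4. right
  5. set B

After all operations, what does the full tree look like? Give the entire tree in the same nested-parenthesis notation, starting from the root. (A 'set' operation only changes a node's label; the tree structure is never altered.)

Answer: O(W(D A(M V H)) B(G))

Derivation:
Step 1 (down 1): focus=P path=1 depth=1 children=['G'] left=['W'] right=[] parent=O
Step 2 (up): focus=O path=root depth=0 children=['W', 'P'] (at root)
Step 3 (down 0): focus=W path=0 depth=1 children=['D', 'A'] left=[] right=['P'] parent=O
Step 4 (right): focus=P path=1 depth=1 children=['G'] left=['W'] right=[] parent=O
Step 5 (set B): focus=B path=1 depth=1 children=['G'] left=['W'] right=[] parent=O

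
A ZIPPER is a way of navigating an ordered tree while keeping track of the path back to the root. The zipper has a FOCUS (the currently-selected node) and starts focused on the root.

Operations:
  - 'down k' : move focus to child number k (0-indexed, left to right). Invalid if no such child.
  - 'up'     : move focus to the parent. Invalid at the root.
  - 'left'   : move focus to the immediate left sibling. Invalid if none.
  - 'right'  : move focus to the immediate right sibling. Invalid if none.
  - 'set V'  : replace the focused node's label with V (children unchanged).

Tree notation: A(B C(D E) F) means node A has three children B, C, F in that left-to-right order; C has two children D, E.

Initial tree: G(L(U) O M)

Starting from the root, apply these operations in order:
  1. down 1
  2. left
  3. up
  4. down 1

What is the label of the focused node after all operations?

Step 1 (down 1): focus=O path=1 depth=1 children=[] left=['L'] right=['M'] parent=G
Step 2 (left): focus=L path=0 depth=1 children=['U'] left=[] right=['O', 'M'] parent=G
Step 3 (up): focus=G path=root depth=0 children=['L', 'O', 'M'] (at root)
Step 4 (down 1): focus=O path=1 depth=1 children=[] left=['L'] right=['M'] parent=G

Answer: O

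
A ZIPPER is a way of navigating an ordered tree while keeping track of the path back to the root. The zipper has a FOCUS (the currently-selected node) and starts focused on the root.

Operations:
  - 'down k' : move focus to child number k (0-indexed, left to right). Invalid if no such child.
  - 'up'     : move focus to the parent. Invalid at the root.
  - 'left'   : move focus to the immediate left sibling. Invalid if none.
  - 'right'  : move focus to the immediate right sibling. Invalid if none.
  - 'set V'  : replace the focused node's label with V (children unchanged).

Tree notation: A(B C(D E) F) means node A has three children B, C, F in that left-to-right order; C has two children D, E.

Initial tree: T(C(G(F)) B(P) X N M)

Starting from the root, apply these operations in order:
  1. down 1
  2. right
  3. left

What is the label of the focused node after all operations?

Answer: B

Derivation:
Step 1 (down 1): focus=B path=1 depth=1 children=['P'] left=['C'] right=['X', 'N', 'M'] parent=T
Step 2 (right): focus=X path=2 depth=1 children=[] left=['C', 'B'] right=['N', 'M'] parent=T
Step 3 (left): focus=B path=1 depth=1 children=['P'] left=['C'] right=['X', 'N', 'M'] parent=T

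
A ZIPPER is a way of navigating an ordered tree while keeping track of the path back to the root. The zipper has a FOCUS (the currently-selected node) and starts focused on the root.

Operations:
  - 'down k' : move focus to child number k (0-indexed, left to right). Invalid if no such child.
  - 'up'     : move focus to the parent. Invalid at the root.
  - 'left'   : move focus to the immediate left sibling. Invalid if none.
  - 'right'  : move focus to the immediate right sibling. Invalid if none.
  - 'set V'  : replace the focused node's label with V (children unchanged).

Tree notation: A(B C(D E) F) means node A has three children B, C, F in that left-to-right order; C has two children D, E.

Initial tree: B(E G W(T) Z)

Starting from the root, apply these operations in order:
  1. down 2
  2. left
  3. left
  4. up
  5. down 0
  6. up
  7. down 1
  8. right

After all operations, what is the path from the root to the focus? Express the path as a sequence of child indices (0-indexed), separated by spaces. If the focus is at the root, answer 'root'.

Step 1 (down 2): focus=W path=2 depth=1 children=['T'] left=['E', 'G'] right=['Z'] parent=B
Step 2 (left): focus=G path=1 depth=1 children=[] left=['E'] right=['W', 'Z'] parent=B
Step 3 (left): focus=E path=0 depth=1 children=[] left=[] right=['G', 'W', 'Z'] parent=B
Step 4 (up): focus=B path=root depth=0 children=['E', 'G', 'W', 'Z'] (at root)
Step 5 (down 0): focus=E path=0 depth=1 children=[] left=[] right=['G', 'W', 'Z'] parent=B
Step 6 (up): focus=B path=root depth=0 children=['E', 'G', 'W', 'Z'] (at root)
Step 7 (down 1): focus=G path=1 depth=1 children=[] left=['E'] right=['W', 'Z'] parent=B
Step 8 (right): focus=W path=2 depth=1 children=['T'] left=['E', 'G'] right=['Z'] parent=B

Answer: 2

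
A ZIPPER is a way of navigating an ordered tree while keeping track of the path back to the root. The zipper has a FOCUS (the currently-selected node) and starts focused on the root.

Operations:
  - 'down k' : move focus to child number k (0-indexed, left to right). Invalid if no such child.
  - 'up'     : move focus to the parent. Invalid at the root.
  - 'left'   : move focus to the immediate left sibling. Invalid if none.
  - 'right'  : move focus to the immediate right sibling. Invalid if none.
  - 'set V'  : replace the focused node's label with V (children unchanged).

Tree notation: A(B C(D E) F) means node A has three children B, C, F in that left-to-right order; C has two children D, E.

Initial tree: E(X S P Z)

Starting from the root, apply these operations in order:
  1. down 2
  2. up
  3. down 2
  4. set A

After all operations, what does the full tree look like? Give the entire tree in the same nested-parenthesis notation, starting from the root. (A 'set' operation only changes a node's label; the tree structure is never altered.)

Answer: E(X S A Z)

Derivation:
Step 1 (down 2): focus=P path=2 depth=1 children=[] left=['X', 'S'] right=['Z'] parent=E
Step 2 (up): focus=E path=root depth=0 children=['X', 'S', 'P', 'Z'] (at root)
Step 3 (down 2): focus=P path=2 depth=1 children=[] left=['X', 'S'] right=['Z'] parent=E
Step 4 (set A): focus=A path=2 depth=1 children=[] left=['X', 'S'] right=['Z'] parent=E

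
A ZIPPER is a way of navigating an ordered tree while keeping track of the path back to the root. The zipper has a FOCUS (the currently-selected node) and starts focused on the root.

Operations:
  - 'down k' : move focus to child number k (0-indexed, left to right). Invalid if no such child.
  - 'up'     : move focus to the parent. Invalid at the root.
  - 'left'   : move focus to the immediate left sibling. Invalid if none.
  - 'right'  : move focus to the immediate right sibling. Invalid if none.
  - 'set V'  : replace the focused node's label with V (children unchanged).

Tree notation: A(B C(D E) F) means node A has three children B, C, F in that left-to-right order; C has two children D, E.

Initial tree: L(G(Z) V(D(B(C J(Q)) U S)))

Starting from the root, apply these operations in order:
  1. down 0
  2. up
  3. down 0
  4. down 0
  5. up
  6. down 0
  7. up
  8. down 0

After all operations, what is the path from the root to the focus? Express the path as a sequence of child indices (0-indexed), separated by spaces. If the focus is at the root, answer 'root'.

Step 1 (down 0): focus=G path=0 depth=1 children=['Z'] left=[] right=['V'] parent=L
Step 2 (up): focus=L path=root depth=0 children=['G', 'V'] (at root)
Step 3 (down 0): focus=G path=0 depth=1 children=['Z'] left=[] right=['V'] parent=L
Step 4 (down 0): focus=Z path=0/0 depth=2 children=[] left=[] right=[] parent=G
Step 5 (up): focus=G path=0 depth=1 children=['Z'] left=[] right=['V'] parent=L
Step 6 (down 0): focus=Z path=0/0 depth=2 children=[] left=[] right=[] parent=G
Step 7 (up): focus=G path=0 depth=1 children=['Z'] left=[] right=['V'] parent=L
Step 8 (down 0): focus=Z path=0/0 depth=2 children=[] left=[] right=[] parent=G

Answer: 0 0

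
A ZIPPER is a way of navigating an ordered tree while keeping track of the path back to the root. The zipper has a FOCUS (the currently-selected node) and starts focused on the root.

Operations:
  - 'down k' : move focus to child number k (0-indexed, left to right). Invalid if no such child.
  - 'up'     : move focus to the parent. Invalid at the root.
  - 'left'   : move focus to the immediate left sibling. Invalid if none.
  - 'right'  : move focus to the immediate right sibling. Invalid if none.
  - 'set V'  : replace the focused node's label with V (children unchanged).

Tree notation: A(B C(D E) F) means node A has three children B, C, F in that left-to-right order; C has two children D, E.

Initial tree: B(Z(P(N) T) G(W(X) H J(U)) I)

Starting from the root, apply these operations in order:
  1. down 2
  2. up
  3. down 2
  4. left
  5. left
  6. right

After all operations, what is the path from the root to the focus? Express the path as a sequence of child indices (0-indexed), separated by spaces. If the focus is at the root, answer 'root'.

Step 1 (down 2): focus=I path=2 depth=1 children=[] left=['Z', 'G'] right=[] parent=B
Step 2 (up): focus=B path=root depth=0 children=['Z', 'G', 'I'] (at root)
Step 3 (down 2): focus=I path=2 depth=1 children=[] left=['Z', 'G'] right=[] parent=B
Step 4 (left): focus=G path=1 depth=1 children=['W', 'H', 'J'] left=['Z'] right=['I'] parent=B
Step 5 (left): focus=Z path=0 depth=1 children=['P', 'T'] left=[] right=['G', 'I'] parent=B
Step 6 (right): focus=G path=1 depth=1 children=['W', 'H', 'J'] left=['Z'] right=['I'] parent=B

Answer: 1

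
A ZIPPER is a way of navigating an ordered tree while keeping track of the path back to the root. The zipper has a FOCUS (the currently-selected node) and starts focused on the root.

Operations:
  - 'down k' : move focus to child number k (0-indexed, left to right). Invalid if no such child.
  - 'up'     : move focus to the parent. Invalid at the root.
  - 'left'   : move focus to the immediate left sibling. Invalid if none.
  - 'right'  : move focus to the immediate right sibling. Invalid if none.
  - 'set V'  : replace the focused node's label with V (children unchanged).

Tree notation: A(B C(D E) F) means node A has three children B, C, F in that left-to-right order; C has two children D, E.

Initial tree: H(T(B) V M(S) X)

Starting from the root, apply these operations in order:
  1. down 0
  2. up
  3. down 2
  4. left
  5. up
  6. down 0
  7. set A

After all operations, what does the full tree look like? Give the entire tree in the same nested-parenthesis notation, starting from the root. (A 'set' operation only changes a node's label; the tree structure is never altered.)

Answer: H(A(B) V M(S) X)

Derivation:
Step 1 (down 0): focus=T path=0 depth=1 children=['B'] left=[] right=['V', 'M', 'X'] parent=H
Step 2 (up): focus=H path=root depth=0 children=['T', 'V', 'M', 'X'] (at root)
Step 3 (down 2): focus=M path=2 depth=1 children=['S'] left=['T', 'V'] right=['X'] parent=H
Step 4 (left): focus=V path=1 depth=1 children=[] left=['T'] right=['M', 'X'] parent=H
Step 5 (up): focus=H path=root depth=0 children=['T', 'V', 'M', 'X'] (at root)
Step 6 (down 0): focus=T path=0 depth=1 children=['B'] left=[] right=['V', 'M', 'X'] parent=H
Step 7 (set A): focus=A path=0 depth=1 children=['B'] left=[] right=['V', 'M', 'X'] parent=H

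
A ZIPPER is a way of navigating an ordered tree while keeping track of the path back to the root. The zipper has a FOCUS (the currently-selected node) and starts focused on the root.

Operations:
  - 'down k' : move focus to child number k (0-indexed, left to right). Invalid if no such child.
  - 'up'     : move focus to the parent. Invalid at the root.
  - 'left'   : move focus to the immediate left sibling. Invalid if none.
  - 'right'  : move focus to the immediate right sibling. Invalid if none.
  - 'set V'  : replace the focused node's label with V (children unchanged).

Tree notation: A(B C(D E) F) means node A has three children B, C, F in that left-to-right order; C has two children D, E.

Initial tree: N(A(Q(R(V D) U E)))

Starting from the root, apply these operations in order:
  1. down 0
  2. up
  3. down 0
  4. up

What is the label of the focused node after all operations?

Step 1 (down 0): focus=A path=0 depth=1 children=['Q'] left=[] right=[] parent=N
Step 2 (up): focus=N path=root depth=0 children=['A'] (at root)
Step 3 (down 0): focus=A path=0 depth=1 children=['Q'] left=[] right=[] parent=N
Step 4 (up): focus=N path=root depth=0 children=['A'] (at root)

Answer: N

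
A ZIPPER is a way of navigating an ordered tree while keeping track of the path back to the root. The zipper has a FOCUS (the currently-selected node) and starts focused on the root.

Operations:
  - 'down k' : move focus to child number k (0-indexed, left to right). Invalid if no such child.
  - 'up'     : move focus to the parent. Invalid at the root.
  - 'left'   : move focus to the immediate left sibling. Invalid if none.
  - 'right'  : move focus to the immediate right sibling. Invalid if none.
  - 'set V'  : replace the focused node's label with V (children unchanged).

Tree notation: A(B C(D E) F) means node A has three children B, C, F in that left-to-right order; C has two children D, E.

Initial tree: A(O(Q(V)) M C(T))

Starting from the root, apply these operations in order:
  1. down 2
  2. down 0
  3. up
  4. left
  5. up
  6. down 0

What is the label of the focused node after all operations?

Step 1 (down 2): focus=C path=2 depth=1 children=['T'] left=['O', 'M'] right=[] parent=A
Step 2 (down 0): focus=T path=2/0 depth=2 children=[] left=[] right=[] parent=C
Step 3 (up): focus=C path=2 depth=1 children=['T'] left=['O', 'M'] right=[] parent=A
Step 4 (left): focus=M path=1 depth=1 children=[] left=['O'] right=['C'] parent=A
Step 5 (up): focus=A path=root depth=0 children=['O', 'M', 'C'] (at root)
Step 6 (down 0): focus=O path=0 depth=1 children=['Q'] left=[] right=['M', 'C'] parent=A

Answer: O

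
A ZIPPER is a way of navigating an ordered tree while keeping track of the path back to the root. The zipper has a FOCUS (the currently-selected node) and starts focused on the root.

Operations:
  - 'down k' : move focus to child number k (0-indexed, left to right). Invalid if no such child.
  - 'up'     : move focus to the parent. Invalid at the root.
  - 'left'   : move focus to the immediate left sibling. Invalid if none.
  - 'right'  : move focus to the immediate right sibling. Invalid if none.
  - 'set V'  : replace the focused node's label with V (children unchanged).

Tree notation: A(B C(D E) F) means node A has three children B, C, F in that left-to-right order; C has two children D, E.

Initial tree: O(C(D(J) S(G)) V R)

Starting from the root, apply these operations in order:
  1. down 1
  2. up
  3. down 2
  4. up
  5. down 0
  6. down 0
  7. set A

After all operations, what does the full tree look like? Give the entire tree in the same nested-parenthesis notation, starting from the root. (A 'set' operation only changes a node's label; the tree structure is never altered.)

Step 1 (down 1): focus=V path=1 depth=1 children=[] left=['C'] right=['R'] parent=O
Step 2 (up): focus=O path=root depth=0 children=['C', 'V', 'R'] (at root)
Step 3 (down 2): focus=R path=2 depth=1 children=[] left=['C', 'V'] right=[] parent=O
Step 4 (up): focus=O path=root depth=0 children=['C', 'V', 'R'] (at root)
Step 5 (down 0): focus=C path=0 depth=1 children=['D', 'S'] left=[] right=['V', 'R'] parent=O
Step 6 (down 0): focus=D path=0/0 depth=2 children=['J'] left=[] right=['S'] parent=C
Step 7 (set A): focus=A path=0/0 depth=2 children=['J'] left=[] right=['S'] parent=C

Answer: O(C(A(J) S(G)) V R)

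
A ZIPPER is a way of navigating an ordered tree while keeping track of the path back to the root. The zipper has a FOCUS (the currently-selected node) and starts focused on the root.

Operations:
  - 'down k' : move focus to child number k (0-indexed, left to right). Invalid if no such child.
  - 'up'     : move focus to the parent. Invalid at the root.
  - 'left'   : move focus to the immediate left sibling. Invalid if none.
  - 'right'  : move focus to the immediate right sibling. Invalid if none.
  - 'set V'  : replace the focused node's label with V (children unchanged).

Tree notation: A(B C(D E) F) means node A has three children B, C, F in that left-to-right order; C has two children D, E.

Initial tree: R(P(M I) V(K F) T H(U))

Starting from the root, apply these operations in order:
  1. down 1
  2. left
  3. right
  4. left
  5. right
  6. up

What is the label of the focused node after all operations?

Answer: R

Derivation:
Step 1 (down 1): focus=V path=1 depth=1 children=['K', 'F'] left=['P'] right=['T', 'H'] parent=R
Step 2 (left): focus=P path=0 depth=1 children=['M', 'I'] left=[] right=['V', 'T', 'H'] parent=R
Step 3 (right): focus=V path=1 depth=1 children=['K', 'F'] left=['P'] right=['T', 'H'] parent=R
Step 4 (left): focus=P path=0 depth=1 children=['M', 'I'] left=[] right=['V', 'T', 'H'] parent=R
Step 5 (right): focus=V path=1 depth=1 children=['K', 'F'] left=['P'] right=['T', 'H'] parent=R
Step 6 (up): focus=R path=root depth=0 children=['P', 'V', 'T', 'H'] (at root)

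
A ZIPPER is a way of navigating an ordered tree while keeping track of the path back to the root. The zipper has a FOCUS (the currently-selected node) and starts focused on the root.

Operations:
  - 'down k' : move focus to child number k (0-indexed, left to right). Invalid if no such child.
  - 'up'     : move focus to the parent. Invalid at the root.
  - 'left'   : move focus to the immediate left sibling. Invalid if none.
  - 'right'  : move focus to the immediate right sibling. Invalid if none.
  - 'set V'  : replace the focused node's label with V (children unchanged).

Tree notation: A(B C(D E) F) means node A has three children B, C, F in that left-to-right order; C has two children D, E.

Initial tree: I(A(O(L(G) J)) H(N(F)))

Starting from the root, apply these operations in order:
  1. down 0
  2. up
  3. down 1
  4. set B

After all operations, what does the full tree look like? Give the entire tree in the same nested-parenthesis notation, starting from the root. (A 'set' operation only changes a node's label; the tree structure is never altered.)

Step 1 (down 0): focus=A path=0 depth=1 children=['O'] left=[] right=['H'] parent=I
Step 2 (up): focus=I path=root depth=0 children=['A', 'H'] (at root)
Step 3 (down 1): focus=H path=1 depth=1 children=['N'] left=['A'] right=[] parent=I
Step 4 (set B): focus=B path=1 depth=1 children=['N'] left=['A'] right=[] parent=I

Answer: I(A(O(L(G) J)) B(N(F)))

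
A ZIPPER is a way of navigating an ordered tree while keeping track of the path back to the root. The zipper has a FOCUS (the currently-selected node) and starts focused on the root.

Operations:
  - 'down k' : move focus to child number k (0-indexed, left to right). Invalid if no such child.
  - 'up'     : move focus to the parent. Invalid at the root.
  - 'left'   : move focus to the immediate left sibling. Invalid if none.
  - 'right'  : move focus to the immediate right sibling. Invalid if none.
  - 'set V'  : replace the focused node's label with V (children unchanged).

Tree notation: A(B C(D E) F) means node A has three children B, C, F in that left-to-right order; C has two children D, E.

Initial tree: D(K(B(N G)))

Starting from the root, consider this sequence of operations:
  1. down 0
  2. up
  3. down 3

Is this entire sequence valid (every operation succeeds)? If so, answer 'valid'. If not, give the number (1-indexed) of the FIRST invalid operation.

Answer: 3

Derivation:
Step 1 (down 0): focus=K path=0 depth=1 children=['B'] left=[] right=[] parent=D
Step 2 (up): focus=D path=root depth=0 children=['K'] (at root)
Step 3 (down 3): INVALID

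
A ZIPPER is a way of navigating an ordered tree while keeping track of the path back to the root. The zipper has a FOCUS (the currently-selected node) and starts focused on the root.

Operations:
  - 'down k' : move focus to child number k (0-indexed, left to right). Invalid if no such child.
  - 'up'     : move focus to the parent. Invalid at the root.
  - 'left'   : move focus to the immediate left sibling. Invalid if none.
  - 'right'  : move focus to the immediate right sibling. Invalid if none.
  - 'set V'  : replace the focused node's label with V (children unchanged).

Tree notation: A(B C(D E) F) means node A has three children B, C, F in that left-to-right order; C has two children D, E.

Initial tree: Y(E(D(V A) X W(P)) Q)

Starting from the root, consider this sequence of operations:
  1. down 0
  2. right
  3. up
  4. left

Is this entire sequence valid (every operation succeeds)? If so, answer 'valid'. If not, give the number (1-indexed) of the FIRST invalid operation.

Answer: 4

Derivation:
Step 1 (down 0): focus=E path=0 depth=1 children=['D', 'X', 'W'] left=[] right=['Q'] parent=Y
Step 2 (right): focus=Q path=1 depth=1 children=[] left=['E'] right=[] parent=Y
Step 3 (up): focus=Y path=root depth=0 children=['E', 'Q'] (at root)
Step 4 (left): INVALID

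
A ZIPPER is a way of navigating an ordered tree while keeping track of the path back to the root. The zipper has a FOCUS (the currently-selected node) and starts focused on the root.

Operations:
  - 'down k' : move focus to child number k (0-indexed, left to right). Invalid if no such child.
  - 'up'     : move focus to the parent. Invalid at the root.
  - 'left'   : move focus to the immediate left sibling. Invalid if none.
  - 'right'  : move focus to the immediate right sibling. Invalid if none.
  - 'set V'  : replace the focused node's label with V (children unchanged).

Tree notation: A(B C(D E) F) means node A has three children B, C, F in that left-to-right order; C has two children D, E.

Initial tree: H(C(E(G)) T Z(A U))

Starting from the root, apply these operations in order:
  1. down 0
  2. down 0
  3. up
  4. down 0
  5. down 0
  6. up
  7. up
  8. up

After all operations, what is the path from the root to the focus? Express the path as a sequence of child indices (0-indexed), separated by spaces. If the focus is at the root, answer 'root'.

Answer: root

Derivation:
Step 1 (down 0): focus=C path=0 depth=1 children=['E'] left=[] right=['T', 'Z'] parent=H
Step 2 (down 0): focus=E path=0/0 depth=2 children=['G'] left=[] right=[] parent=C
Step 3 (up): focus=C path=0 depth=1 children=['E'] left=[] right=['T', 'Z'] parent=H
Step 4 (down 0): focus=E path=0/0 depth=2 children=['G'] left=[] right=[] parent=C
Step 5 (down 0): focus=G path=0/0/0 depth=3 children=[] left=[] right=[] parent=E
Step 6 (up): focus=E path=0/0 depth=2 children=['G'] left=[] right=[] parent=C
Step 7 (up): focus=C path=0 depth=1 children=['E'] left=[] right=['T', 'Z'] parent=H
Step 8 (up): focus=H path=root depth=0 children=['C', 'T', 'Z'] (at root)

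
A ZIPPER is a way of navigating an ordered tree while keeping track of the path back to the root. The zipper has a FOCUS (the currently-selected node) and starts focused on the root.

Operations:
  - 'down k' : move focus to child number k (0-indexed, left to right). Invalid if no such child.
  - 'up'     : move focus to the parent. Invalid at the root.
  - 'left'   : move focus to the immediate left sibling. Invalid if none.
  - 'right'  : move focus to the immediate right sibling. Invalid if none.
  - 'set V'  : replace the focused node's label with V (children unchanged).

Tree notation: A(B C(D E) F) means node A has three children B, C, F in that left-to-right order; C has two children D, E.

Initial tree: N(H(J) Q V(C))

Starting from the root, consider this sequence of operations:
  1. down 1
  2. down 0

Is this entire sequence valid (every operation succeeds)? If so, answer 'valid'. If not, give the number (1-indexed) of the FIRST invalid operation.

Answer: 2

Derivation:
Step 1 (down 1): focus=Q path=1 depth=1 children=[] left=['H'] right=['V'] parent=N
Step 2 (down 0): INVALID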